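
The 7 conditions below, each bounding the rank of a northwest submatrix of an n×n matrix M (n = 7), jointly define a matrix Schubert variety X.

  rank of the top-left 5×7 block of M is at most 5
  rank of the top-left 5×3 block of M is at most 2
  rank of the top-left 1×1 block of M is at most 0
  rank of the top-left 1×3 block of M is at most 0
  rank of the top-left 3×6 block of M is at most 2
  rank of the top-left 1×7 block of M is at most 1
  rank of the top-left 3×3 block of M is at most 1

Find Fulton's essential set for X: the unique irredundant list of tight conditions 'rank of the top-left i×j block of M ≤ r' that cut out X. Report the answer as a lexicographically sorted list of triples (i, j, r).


The tightest implied rank at each (i,j), from the 7 conditions:

  R[1]: 0 0 0 1 1 1 1
  R[2]: 1 1 1 2 2 2 2
  R[3]: 1 1 1 2 2 2 3
  R[4]: 1 2 2 3 3 3 4
  R[5]: 1 2 2 3 4 4 5
  R[6]: 1 2 3 4 5 5 6
  R[7]: 1 2 3 4 5 6 7

so w = (4, 1, 7, 2, 5, 3, 6).

Rothe diagram D(w) (8 cells), 4 SE-corners (essential conditions):

[(1, 3, 0), (3, 3, 1), (3, 6, 2), (5, 3, 2)]


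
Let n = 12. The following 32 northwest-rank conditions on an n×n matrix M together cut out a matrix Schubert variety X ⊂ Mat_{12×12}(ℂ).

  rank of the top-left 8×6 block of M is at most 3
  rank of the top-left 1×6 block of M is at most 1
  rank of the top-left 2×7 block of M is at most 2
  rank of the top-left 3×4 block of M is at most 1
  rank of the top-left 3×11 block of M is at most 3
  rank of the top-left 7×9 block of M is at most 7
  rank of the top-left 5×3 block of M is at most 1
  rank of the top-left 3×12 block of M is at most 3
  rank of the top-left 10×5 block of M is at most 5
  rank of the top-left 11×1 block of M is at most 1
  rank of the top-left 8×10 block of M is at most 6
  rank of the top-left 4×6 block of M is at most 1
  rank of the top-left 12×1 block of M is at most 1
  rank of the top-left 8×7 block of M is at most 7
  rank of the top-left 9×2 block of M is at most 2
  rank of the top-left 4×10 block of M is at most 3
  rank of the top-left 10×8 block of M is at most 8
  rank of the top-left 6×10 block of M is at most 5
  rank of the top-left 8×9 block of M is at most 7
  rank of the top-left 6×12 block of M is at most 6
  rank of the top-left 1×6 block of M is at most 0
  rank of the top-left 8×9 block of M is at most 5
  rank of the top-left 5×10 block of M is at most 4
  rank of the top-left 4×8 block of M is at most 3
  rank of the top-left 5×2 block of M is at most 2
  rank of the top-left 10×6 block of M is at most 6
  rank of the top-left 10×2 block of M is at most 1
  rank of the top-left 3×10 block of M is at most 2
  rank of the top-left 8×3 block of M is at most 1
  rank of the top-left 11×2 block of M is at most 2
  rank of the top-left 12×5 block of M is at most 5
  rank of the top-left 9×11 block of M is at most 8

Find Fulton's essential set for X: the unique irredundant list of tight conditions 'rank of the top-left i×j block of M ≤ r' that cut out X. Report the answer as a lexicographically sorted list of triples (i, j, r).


Propagating the 32 rank bounds to every northwest block:

  row 1: 0 | 0 | 0 | 0 | 0 | 0 | 1 | 1 | 1 | 1 | 1 | 1
  row 2: 1 | 1 | 1 | 1 | 1 | 1 | 2 | 2 | 2 | 2 | 2 | 2
  row 3: 1 | 1 | 1 | 1 | 1 | 1 | 2 | 2 | 2 | 2 | 3 | 3
  row 4: 1 | 1 | 1 | 1 | 1 | 1 | 2 | 3 | 3 | 3 | 4 | 4
  row 5: 1 | 1 | 1 | 2 | 2 | 2 | 3 | 4 | 4 | 4 | 5 | 5
  row 6: 1 | 1 | 1 | 2 | 3 | 3 | 4 | 5 | 5 | 5 | 6 | 6
  row 7: 1 | 1 | 1 | 2 | 3 | 3 | 4 | 5 | 5 | 6 | 7 | 7
  row 8: 1 | 1 | 1 | 2 | 3 | 3 | 4 | 5 | 5 | 6 | 7 | 8
  row 9: 1 | 1 | 2 | 3 | 4 | 4 | 5 | 6 | 6 | 7 | 8 | 9
  row 10: 1 | 1 | 2 | 3 | 4 | 5 | 6 | 7 | 7 | 8 | 9 | 10
  row 11: 1 | 2 | 3 | 4 | 5 | 6 | 7 | 8 | 8 | 9 | 10 | 11
  row 12: 1 | 2 | 3 | 4 | 5 | 6 | 7 | 8 | 9 | 10 | 11 | 12

second differences of R give the permutation w = (7, 1, 11, 8, 4, 5, 10, 12, 3, 6, 2, 9).

|D(w)|=33, |Ess(w)|=7:

[(1, 6, 0), (3, 10, 2), (4, 6, 1), (8, 3, 1), (8, 6, 3), (8, 9, 5), (10, 2, 1)]


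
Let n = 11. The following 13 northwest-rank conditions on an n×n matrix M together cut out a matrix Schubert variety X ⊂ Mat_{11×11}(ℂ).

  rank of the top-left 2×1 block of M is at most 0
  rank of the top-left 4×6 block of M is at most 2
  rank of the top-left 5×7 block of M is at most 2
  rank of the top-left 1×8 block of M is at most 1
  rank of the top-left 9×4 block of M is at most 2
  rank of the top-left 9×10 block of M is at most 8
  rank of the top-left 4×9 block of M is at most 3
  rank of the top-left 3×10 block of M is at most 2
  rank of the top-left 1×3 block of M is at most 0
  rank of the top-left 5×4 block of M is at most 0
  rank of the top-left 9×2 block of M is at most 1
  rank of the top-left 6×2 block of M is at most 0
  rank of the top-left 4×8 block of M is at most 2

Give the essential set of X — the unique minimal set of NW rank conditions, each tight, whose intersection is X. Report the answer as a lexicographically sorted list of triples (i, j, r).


Recovering R(i,j) via the rank-extension bound from the 13 conditions:

  R[1]: 0 0 0 0 1 1 1 1 1 1 1
  R[2]: 0 0 0 0 1 2 2 2 2 2 2
  R[3]: 0 0 0 0 1 2 2 2 2 2 3
  R[4]: 0 0 0 0 1 2 2 2 3 3 4
  R[5]: 0 0 0 0 1 2 2 3 4 4 5
  R[6]: 0 0 1 1 2 3 3 4 5 5 6
  R[7]: 1 1 2 2 3 4 4 5 6 6 7
  R[8]: 1 1 2 2 3 4 5 6 7 7 8
  R[9]: 1 1 2 2 3 4 5 6 7 8 9
  R[10]: 1 2 3 3 4 5 6 7 8 9 10
  R[11]: 1 2 3 4 5 6 7 8 9 10 11

so w = (5, 6, 11, 9, 8, 3, 1, 7, 10, 2, 4).

D(w) has 33 cells with 7 SE-corners; essential set:

[(3, 10, 2), (4, 8, 2), (5, 4, 0), (5, 7, 2), (6, 2, 0), (9, 2, 1), (9, 4, 2)]


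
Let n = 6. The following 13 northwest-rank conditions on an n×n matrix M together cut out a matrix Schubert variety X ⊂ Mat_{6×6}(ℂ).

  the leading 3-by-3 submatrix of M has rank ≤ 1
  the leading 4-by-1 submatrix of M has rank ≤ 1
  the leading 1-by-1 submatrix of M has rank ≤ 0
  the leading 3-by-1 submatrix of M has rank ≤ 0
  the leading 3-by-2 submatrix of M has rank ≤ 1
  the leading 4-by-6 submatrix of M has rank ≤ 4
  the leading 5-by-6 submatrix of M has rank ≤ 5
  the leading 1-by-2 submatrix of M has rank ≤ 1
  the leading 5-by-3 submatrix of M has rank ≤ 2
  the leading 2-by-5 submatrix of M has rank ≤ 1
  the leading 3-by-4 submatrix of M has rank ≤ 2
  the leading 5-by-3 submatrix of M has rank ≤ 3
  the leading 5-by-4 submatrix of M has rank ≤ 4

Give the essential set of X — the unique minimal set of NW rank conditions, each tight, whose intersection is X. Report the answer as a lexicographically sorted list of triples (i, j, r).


Reconstructing r_w from the 13 given conditions:

  0 1 1 1 1 1
  0 1 1 1 1 2
  0 1 1 2 2 3
  1 2 2 3 3 4
  1 2 2 3 4 5
  1 2 3 4 5 6

giving w = (2, 6, 4, 1, 5, 3) via Δ²R.

D(w) has 8 cells with 4 SE-corners; essential set:

[(2, 5, 1), (3, 1, 0), (3, 3, 1), (5, 3, 2)]


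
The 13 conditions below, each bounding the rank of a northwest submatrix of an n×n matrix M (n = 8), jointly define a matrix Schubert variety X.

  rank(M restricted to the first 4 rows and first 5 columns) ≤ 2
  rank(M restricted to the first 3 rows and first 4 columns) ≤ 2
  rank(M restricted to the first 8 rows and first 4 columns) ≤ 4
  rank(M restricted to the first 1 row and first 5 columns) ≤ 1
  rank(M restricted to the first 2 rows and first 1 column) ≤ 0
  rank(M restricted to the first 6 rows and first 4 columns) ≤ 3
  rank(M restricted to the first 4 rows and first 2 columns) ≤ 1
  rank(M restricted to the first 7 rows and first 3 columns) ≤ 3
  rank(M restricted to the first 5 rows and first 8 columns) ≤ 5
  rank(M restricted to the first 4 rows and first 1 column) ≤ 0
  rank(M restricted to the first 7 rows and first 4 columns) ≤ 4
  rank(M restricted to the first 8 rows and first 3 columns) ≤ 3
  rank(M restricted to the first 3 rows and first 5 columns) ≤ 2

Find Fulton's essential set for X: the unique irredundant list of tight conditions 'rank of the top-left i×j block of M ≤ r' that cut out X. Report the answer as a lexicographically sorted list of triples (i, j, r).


The tightest implied rank at each (i,j), from the 13 conditions:

  i=1: 0  1  1  1  1  1  1  1
  i=2: 0  1  2  2  2  2  2  2
  i=3: 0  1  2  2  2  3  3  3
  i=4: 0  1  2  2  2  3  4  4
  i=5: 1  2  3  3  3  4  5  5
  i=6: 1  2  3  3  4  5  6  6
  i=7: 1  2  3  4  5  6  7  7
  i=8: 1  2  3  4  5  6  7  8

giving w = (2, 3, 6, 7, 1, 5, 4, 8) via Δ²R.

|D(w)|=9, |Ess(w)|=3:

[(4, 1, 0), (4, 5, 2), (6, 4, 3)]


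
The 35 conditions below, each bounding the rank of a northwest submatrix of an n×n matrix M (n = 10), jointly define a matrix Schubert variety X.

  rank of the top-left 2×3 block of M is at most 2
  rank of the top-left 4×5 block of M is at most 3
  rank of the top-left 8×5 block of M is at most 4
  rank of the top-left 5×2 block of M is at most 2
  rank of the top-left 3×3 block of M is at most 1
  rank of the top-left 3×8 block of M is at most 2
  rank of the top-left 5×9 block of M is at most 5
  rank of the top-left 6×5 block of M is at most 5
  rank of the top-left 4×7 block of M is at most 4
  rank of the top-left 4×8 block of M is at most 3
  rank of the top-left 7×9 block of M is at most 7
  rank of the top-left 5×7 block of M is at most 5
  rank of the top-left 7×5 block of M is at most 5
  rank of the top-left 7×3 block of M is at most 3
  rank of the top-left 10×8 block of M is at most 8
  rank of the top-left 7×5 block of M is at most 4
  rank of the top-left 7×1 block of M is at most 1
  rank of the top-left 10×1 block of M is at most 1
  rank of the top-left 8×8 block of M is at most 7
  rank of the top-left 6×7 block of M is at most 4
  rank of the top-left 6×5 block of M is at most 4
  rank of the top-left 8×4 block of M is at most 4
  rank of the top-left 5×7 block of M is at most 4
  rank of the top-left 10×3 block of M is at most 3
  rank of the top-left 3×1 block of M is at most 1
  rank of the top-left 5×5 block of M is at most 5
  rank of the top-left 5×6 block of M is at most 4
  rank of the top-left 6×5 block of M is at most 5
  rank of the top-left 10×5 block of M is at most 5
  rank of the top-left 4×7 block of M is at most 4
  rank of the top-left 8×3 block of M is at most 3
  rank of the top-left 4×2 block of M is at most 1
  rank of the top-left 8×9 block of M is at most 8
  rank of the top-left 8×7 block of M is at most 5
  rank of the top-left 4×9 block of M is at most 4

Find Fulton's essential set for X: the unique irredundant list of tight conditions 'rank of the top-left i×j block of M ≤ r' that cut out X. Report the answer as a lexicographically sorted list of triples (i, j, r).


Propagating the 35 rank bounds to every northwest block:

  R[1]: 1 | 1 | 1 | 1 | 1 | 1 | 1 | 1 | 1 | 1
  R[2]: 1 | 1 | 1 | 2 | 2 | 2 | 2 | 2 | 2 | 2
  R[3]: 1 | 1 | 1 | 2 | 2 | 2 | 2 | 2 | 3 | 3
  R[4]: 1 | 1 | 2 | 3 | 3 | 3 | 3 | 3 | 4 | 4
  R[5]: 1 | 2 | 3 | 4 | 4 | 4 | 4 | 4 | 5 | 5
  R[6]: 1 | 2 | 3 | 4 | 4 | 4 | 4 | 5 | 6 | 6
  R[7]: 1 | 2 | 3 | 4 | 4 | 5 | 5 | 6 | 7 | 7
  R[8]: 1 | 2 | 3 | 4 | 4 | 5 | 5 | 6 | 7 | 8
  R[9]: 1 | 2 | 3 | 4 | 5 | 6 | 6 | 7 | 8 | 9
  R[10]: 1 | 2 | 3 | 4 | 5 | 6 | 7 | 8 | 9 | 10

giving w = (1, 4, 9, 3, 2, 8, 6, 10, 5, 7) via Δ²R.

Fulton essential set (6 of the 15 Rothe cells):

[(3, 3, 1), (3, 8, 2), (4, 2, 1), (6, 7, 4), (8, 5, 4), (8, 7, 5)]


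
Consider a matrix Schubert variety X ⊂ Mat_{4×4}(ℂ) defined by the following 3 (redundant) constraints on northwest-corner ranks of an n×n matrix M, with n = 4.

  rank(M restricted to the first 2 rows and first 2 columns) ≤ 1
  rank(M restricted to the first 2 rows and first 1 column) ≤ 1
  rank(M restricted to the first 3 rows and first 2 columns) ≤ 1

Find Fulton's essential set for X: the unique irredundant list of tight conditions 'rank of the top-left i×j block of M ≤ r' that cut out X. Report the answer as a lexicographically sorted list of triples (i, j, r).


Computing R[i][j] = min implied NW-rank bound (n=4, 3 conditions):

  R[1]: 1  1  1  1
  R[2]: 1  1  2  2
  R[3]: 1  1  2  3
  R[4]: 1  2  3  4

so w = (1, 3, 4, 2).

1 SE-corner of the 2-cell Rothe diagram gives Ess(w):

[(3, 2, 1)]


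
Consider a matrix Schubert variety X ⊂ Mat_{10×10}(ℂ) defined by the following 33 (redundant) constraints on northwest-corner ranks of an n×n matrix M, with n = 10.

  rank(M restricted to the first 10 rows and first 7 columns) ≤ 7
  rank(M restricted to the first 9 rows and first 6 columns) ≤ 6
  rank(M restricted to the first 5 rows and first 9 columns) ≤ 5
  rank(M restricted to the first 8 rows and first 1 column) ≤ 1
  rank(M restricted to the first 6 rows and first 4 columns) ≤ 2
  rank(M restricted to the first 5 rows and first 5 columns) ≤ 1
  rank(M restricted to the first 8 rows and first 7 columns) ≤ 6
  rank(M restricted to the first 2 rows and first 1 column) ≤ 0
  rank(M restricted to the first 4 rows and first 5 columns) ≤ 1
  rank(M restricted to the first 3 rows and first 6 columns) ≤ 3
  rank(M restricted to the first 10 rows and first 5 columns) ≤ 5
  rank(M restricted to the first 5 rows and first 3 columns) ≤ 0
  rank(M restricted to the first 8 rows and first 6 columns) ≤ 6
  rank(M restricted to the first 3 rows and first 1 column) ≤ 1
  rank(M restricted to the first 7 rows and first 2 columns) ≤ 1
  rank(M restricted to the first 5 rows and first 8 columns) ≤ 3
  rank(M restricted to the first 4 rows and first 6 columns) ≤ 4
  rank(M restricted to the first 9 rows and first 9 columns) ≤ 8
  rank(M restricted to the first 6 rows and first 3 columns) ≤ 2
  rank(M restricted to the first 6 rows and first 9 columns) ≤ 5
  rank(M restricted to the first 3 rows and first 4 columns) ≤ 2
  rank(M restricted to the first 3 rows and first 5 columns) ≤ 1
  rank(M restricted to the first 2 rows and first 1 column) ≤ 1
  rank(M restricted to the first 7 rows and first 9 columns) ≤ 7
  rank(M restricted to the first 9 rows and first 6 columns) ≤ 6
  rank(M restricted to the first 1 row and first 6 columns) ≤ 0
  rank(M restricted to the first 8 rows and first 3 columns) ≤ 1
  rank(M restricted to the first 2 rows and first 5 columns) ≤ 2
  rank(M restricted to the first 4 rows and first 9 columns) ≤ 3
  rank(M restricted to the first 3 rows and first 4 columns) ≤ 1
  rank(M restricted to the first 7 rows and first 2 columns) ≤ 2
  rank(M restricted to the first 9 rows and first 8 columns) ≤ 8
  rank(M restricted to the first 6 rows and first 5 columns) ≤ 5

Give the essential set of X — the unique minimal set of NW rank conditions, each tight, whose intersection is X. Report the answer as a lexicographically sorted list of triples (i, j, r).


Recovering R(i,j) via the rank-extension bound from the 33 conditions:

  i=1: 0  0  0  0  0  0  1  1  1  1
  i=2: 0  0  0  1  1  1  2  2  2  2
  i=3: 0  0  0  1  1  2  3  3  3  3
  i=4: 0  0  0  1  1  2  3  3  3  4
  i=5: 0  0  0  1  1  2  3  3  4  5
  i=6: 1  1  1  2  2  3  4  4  5  6
  i=7: 1  1  1  2  3  4  5  5  6  7
  i=8: 1  1  1  2  3  4  5  6  7  8
  i=9: 1  2  2  3  4  5  6  7  8  9
  i=10: 1  2  3  4  5  6  7  8  9  10

reading off 1-entries of Δ²R: w = (7, 4, 6, 10, 9, 1, 5, 8, 2, 3).

6 SE-corners of the 28-cell Rothe diagram give Ess(w):

[(1, 6, 0), (4, 9, 3), (5, 3, 0), (5, 5, 1), (5, 8, 3), (8, 3, 1)]


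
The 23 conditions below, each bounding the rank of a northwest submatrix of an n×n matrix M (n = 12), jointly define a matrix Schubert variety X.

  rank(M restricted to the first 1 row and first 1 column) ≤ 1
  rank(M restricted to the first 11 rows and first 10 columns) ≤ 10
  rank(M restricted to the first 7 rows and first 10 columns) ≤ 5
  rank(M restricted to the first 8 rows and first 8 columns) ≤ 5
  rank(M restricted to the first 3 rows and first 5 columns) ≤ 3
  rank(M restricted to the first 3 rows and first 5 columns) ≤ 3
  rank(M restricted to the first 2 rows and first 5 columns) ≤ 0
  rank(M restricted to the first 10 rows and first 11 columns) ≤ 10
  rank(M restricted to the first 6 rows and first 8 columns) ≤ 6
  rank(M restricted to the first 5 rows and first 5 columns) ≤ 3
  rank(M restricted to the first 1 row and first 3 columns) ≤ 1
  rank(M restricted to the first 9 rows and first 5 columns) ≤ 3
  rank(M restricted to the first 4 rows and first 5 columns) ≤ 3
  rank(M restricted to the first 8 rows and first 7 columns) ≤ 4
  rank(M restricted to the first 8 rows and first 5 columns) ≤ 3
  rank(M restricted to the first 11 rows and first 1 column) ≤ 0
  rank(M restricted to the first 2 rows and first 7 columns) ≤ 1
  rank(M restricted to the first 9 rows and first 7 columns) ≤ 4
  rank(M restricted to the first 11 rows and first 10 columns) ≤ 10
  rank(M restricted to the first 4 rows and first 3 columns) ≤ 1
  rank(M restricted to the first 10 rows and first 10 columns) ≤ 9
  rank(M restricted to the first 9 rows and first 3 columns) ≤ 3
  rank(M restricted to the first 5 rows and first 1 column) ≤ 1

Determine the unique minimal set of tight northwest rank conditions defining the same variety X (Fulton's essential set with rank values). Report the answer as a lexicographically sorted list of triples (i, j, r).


The tightest implied rank at each (i,j), from the 23 conditions:

  i=1: 0  0  0  0  0  1  1  1  1  1  1  1
  i=2: 0  0  0  0  0  1  1  2  2  2  2  2
  i=3: 0  1  1  1  1  2  2  3  3  3  3  3
  i=4: 0  1  1  2  2  3  3  4  4  4  4  4
  i=5: 0  1  2  3  3  4  4  5  5  5  5  5
  i=6: 0  1  2  3  3  4  4  5  5  5  6  6
  i=7: 0  1  2  3  3  4  4  5  5  5  6  7
  i=8: 0  1  2  3  3  4  4  5  6  6  7  8
  i=9: 0  1  2  3  3  4  4  5  6  7  8  9
  i=10: 0  1  2  3  4  5  5  6  7  8  9  10
  i=11: 0  1  2  3  4  5  6  7  8  9  10  11
  i=12: 1  2  3  4  5  6  7  8  9  10  11  12

second differences of R give the permutation w = (6, 8, 2, 4, 3, 11, 12, 9, 10, 5, 7, 1).

7 SE-corners of the 33-cell Rothe diagram give Ess(w):

[(2, 5, 0), (2, 7, 1), (4, 3, 1), (7, 10, 5), (9, 5, 3), (9, 7, 4), (11, 1, 0)]


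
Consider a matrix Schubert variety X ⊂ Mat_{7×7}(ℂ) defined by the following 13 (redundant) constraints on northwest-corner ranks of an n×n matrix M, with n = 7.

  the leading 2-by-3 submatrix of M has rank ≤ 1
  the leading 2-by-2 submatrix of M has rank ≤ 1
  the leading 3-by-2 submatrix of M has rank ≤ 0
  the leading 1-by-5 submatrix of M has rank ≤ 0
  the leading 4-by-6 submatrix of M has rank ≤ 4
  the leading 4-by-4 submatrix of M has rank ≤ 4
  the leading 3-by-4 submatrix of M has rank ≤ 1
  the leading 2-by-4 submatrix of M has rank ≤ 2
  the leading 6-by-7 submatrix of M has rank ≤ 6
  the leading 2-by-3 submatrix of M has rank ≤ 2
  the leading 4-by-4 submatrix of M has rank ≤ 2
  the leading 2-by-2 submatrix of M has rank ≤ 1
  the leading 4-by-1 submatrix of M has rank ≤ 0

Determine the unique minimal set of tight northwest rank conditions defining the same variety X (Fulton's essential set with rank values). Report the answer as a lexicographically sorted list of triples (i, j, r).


The tightest implied rank at each (i,j), from the 13 conditions:

  0, 0, 0, 0, 0, 1, 1
  0, 0, 1, 1, 1, 2, 2
  0, 0, 1, 1, 2, 3, 3
  0, 1, 2, 2, 3, 4, 4
  1, 2, 3, 3, 4, 5, 5
  1, 2, 3, 4, 5, 6, 6
  1, 2, 3, 4, 5, 6, 7

hence w(1..7) = (6, 3, 5, 2, 1, 4, 7).

|D(w)|=11, |Ess(w)|=4:

[(1, 5, 0), (3, 2, 0), (3, 4, 1), (4, 1, 0)]


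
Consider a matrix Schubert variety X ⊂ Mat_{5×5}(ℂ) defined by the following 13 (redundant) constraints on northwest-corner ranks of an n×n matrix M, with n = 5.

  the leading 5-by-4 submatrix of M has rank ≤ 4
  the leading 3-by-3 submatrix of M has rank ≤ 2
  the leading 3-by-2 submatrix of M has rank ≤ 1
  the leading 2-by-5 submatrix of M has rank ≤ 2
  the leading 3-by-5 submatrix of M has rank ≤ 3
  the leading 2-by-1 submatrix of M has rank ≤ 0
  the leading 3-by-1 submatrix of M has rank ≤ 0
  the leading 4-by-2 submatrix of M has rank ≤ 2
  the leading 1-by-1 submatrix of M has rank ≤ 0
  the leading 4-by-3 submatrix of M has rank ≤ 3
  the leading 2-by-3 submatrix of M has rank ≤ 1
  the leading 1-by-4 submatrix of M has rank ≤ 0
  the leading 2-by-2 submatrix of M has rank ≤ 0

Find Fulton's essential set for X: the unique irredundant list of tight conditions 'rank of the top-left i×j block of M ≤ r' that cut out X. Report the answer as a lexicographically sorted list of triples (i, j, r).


Recovering R(i,j) via the rank-extension bound from the 13 conditions:

  i=1: 0 | 0 | 0 | 0 | 1
  i=2: 0 | 0 | 1 | 1 | 2
  i=3: 0 | 1 | 2 | 2 | 3
  i=4: 1 | 2 | 3 | 3 | 4
  i=5: 1 | 2 | 3 | 4 | 5

hence w(1..5) = (5, 3, 2, 1, 4).

ℓ(w)=7; the 3 essential cells (i,j,r):

[(1, 4, 0), (2, 2, 0), (3, 1, 0)]


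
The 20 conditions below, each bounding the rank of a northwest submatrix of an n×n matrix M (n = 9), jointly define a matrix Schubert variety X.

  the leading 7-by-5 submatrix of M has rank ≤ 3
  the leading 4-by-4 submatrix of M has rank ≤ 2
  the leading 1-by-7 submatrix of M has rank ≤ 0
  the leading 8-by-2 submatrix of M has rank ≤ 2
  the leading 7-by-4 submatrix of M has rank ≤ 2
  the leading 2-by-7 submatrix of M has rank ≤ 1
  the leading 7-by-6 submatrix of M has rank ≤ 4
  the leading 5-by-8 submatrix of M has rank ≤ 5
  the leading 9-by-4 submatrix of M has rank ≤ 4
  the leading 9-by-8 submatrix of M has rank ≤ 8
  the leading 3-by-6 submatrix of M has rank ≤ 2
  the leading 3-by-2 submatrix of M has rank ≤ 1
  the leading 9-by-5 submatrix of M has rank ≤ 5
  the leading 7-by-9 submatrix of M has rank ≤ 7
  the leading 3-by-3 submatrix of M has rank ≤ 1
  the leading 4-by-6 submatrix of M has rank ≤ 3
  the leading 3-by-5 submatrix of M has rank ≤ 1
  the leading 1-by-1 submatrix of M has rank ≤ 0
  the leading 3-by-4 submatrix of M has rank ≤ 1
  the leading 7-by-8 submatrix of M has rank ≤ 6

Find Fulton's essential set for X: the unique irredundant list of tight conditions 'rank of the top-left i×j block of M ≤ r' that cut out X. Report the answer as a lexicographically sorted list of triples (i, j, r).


Rank table r_w(9×9) implied by the 20 constraints:

  row 1: 0, 0, 0, 0, 0, 0, 0, 1, 1
  row 2: 1, 1, 1, 1, 1, 1, 1, 2, 2
  row 3: 1, 1, 1, 1, 1, 2, 2, 3, 3
  row 4: 1, 2, 2, 2, 2, 3, 3, 4, 4
  row 5: 1, 2, 2, 2, 3, 4, 4, 5, 5
  row 6: 1, 2, 2, 2, 3, 4, 5, 6, 6
  row 7: 1, 2, 2, 2, 3, 4, 5, 6, 7
  row 8: 1, 2, 3, 3, 4, 5, 6, 7, 8
  row 9: 1, 2, 3, 4, 5, 6, 7, 8, 9

giving w = (8, 1, 6, 2, 5, 7, 9, 3, 4) via Δ²R.

|D(w)|=17, |Ess(w)|=3:

[(1, 7, 0), (3, 5, 1), (7, 4, 2)]


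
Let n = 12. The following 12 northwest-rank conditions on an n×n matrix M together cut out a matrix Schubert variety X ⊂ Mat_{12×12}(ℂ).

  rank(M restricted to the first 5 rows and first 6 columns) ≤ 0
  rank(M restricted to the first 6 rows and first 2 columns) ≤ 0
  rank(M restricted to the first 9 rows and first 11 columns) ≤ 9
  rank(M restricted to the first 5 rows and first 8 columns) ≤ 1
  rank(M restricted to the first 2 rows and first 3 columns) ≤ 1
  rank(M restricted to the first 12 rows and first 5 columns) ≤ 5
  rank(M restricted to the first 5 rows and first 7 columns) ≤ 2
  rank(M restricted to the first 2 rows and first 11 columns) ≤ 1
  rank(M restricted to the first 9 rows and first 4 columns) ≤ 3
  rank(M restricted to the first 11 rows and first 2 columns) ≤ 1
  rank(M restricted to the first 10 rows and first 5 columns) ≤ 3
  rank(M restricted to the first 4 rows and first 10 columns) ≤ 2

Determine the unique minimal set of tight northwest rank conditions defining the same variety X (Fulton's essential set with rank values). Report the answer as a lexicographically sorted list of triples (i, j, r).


Rank table r_w(12×12) implied by the 12 constraints:

  row 1: 0 | 0 | 0 | 0 | 0 | 0 | 1 | 1 | 1 | 1 | 1 | 1
  row 2: 0 | 0 | 0 | 0 | 0 | 0 | 1 | 1 | 1 | 1 | 1 | 2
  row 3: 0 | 0 | 0 | 0 | 0 | 0 | 1 | 1 | 2 | 2 | 2 | 3
  row 4: 0 | 0 | 0 | 0 | 0 | 0 | 1 | 1 | 2 | 2 | 3 | 4
  row 5: 0 | 0 | 0 | 0 | 0 | 0 | 1 | 1 | 2 | 3 | 4 | 5
  row 6: 0 | 0 | 1 | 1 | 1 | 1 | 2 | 2 | 3 | 4 | 5 | 6
  row 7: 1 | 1 | 2 | 2 | 2 | 2 | 3 | 3 | 4 | 5 | 6 | 7
  row 8: 1 | 1 | 2 | 3 | 3 | 3 | 4 | 4 | 5 | 6 | 7 | 8
  row 9: 1 | 1 | 2 | 3 | 3 | 4 | 5 | 5 | 6 | 7 | 8 | 9
  row 10: 1 | 1 | 2 | 3 | 3 | 4 | 5 | 6 | 7 | 8 | 9 | 10
  row 11: 1 | 1 | 2 | 3 | 4 | 5 | 6 | 7 | 8 | 9 | 10 | 11
  row 12: 1 | 2 | 3 | 4 | 5 | 6 | 7 | 8 | 9 | 10 | 11 | 12

hence w(1..12) = (7, 12, 9, 11, 10, 3, 1, 4, 6, 8, 5, 2).

D(w) has 46 cells with 7 SE-corners; essential set:

[(2, 11, 1), (4, 10, 2), (5, 6, 0), (5, 8, 1), (6, 2, 0), (10, 5, 3), (11, 2, 1)]


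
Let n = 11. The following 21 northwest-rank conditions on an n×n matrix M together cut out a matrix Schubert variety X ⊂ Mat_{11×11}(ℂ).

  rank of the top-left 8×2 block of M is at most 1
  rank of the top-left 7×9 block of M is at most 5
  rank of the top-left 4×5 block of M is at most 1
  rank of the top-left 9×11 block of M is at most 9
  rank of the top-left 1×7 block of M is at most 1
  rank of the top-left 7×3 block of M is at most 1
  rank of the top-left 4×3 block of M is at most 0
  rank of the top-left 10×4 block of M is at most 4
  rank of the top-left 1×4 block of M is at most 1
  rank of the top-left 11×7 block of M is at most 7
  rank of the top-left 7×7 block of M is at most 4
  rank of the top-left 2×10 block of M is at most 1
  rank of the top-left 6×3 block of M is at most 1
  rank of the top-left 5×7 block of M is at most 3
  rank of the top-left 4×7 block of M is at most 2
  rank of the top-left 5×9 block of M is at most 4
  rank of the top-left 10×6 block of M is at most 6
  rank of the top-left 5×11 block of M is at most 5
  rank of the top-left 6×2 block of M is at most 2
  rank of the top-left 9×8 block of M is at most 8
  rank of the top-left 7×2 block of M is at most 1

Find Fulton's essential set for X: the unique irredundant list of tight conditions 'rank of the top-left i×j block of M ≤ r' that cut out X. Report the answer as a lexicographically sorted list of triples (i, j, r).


Reconstructing r_w from the 21 given conditions:

  row 1: 0 | 0 | 0 | 1 | 1 | 1 | 1 | 1 | 1 | 1 | 1
  row 2: 0 | 0 | 0 | 1 | 1 | 1 | 1 | 1 | 1 | 1 | 2
  row 3: 0 | 0 | 0 | 1 | 1 | 2 | 2 | 2 | 2 | 2 | 3
  row 4: 0 | 0 | 0 | 1 | 1 | 2 | 2 | 3 | 3 | 3 | 4
  row 5: 1 | 1 | 1 | 2 | 2 | 3 | 3 | 4 | 4 | 4 | 5
  row 6: 1 | 1 | 1 | 2 | 3 | 4 | 4 | 5 | 5 | 5 | 6
  row 7: 1 | 1 | 1 | 2 | 3 | 4 | 4 | 5 | 5 | 6 | 7
  row 8: 1 | 1 | 2 | 3 | 4 | 5 | 5 | 6 | 6 | 7 | 8
  row 9: 1 | 2 | 3 | 4 | 5 | 6 | 6 | 7 | 7 | 8 | 9
  row 10: 1 | 2 | 3 | 4 | 5 | 6 | 7 | 8 | 8 | 9 | 10
  row 11: 1 | 2 | 3 | 4 | 5 | 6 | 7 | 8 | 9 | 10 | 11

giving w = (4, 11, 6, 8, 1, 5, 10, 3, 2, 7, 9) via Δ²R.

D(w) has 28 cells with 8 SE-corners; essential set:

[(2, 10, 1), (4, 3, 0), (4, 5, 1), (4, 7, 2), (7, 3, 1), (7, 7, 4), (7, 9, 5), (8, 2, 1)]


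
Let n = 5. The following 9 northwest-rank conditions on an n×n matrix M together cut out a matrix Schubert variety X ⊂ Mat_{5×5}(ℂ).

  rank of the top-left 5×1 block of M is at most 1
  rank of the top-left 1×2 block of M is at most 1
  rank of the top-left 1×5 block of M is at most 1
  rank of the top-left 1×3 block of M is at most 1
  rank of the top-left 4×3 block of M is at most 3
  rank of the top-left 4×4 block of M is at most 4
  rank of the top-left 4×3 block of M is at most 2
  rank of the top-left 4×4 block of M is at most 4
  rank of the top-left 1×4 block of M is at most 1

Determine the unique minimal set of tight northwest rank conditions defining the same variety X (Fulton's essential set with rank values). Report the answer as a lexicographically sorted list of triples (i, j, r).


Reconstructing r_w from the 9 given conditions:

  1  1  1  1  1
  1  2  2  2  2
  1  2  2  3  3
  1  2  2  3  4
  1  2  3  4  5

giving w = (1, 2, 4, 5, 3) via Δ²R.

D(w) has 2 cells with 1 SE-corner; essential set:

[(4, 3, 2)]


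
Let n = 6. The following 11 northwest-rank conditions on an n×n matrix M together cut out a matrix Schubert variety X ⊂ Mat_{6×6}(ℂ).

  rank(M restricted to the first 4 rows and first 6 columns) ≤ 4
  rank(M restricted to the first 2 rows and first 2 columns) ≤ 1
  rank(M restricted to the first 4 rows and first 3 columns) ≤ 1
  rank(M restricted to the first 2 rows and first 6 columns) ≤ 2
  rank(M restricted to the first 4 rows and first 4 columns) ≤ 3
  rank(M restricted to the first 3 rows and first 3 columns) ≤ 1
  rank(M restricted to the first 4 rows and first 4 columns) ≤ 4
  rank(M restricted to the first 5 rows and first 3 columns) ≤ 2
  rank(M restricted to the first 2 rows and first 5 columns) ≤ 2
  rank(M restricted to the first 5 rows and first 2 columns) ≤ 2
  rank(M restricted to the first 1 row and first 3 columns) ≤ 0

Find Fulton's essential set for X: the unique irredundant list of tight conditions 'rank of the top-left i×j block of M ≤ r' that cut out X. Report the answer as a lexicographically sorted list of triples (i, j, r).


Computing R[i][j] = min implied NW-rank bound (n=6, 11 conditions):

  0  0  0  1  1  1
  1  1  1  2  2  2
  1  1  1  2  3  3
  1  1  1  2  3  4
  1  2  2  3  4  5
  1  2  3  4  5  6

so w = (4, 1, 5, 6, 2, 3).

2 SE-corners of the 7-cell Rothe diagram give Ess(w):

[(1, 3, 0), (4, 3, 1)]


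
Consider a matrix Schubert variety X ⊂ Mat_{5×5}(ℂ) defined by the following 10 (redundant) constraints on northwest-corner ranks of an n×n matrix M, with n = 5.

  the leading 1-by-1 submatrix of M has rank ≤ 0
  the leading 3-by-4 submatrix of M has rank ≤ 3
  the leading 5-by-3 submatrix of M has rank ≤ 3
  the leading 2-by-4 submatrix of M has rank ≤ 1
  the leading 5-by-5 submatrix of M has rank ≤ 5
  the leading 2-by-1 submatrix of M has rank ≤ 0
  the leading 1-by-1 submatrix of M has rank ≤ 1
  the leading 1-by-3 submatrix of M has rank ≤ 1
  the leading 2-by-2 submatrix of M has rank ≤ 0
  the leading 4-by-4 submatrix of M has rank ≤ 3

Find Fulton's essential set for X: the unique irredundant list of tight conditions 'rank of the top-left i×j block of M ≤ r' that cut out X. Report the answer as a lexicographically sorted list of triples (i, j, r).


Rank table r_w(5×5) implied by the 10 constraints:

  row 1: 0  0  1  1  1
  row 2: 0  0  1  1  2
  row 3: 1  1  2  2  3
  row 4: 1  2  3  3  4
  row 5: 1  2  3  4  5

the unique w with this rank table is (3, 5, 1, 2, 4).

D(w) has 5 cells with 2 SE-corners; essential set:

[(2, 2, 0), (2, 4, 1)]


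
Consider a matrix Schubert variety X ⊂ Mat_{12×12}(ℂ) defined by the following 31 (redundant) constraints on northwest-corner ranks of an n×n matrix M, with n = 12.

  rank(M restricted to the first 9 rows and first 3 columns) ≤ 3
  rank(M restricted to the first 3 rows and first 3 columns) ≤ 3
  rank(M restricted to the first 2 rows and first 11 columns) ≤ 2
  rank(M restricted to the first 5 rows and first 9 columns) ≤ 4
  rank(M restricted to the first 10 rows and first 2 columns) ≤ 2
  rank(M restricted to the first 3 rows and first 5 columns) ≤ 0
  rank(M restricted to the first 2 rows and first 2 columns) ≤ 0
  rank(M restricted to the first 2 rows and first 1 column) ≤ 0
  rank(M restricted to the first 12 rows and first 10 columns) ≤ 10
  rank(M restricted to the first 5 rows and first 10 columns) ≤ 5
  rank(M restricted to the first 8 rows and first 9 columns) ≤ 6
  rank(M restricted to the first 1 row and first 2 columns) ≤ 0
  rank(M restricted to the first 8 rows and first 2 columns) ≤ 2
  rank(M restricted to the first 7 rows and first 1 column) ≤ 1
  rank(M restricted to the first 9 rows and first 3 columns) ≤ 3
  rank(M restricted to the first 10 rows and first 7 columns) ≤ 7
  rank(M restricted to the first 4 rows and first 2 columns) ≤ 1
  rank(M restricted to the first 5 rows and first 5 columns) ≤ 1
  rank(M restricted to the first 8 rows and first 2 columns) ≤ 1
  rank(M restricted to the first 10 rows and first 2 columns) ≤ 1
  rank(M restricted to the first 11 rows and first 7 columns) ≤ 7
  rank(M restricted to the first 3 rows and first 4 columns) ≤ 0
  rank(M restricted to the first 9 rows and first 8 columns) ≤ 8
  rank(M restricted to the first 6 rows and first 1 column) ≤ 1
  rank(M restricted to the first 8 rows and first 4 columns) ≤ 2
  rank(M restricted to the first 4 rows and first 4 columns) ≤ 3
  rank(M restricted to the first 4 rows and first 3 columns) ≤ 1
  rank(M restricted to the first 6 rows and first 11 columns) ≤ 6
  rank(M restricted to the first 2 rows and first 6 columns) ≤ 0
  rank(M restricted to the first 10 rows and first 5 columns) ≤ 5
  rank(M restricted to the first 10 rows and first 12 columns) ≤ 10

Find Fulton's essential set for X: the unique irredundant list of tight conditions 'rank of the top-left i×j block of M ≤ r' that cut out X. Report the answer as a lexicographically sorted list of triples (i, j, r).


Rank table r_w(12×12) implied by the 31 constraints:

  row 1: 0  0  0  0  0  0  1  1  1  1  1  1
  row 2: 0  0  0  0  0  0  1  2  2  2  2  2
  row 3: 0  0  0  0  0  1  2  3  3  3  3  3
  row 4: 1  1  1  1  1  2  3  4  4  4  4  4
  row 5: 1  1  1  1  1  2  3  4  4  5  5  5
  row 6: 1  1  2  2  2  3  4  5  5  6  6  6
  row 7: 1  1  2  2  3  4  5  6  6  7  7  7
  row 8: 1  1  2  2  3  4  5  6  6  7  8  8
  row 9: 1  1  2  3  4  5  6  7  7  8  9  9
  row 10: 1  1  2  3  4  5  6  7  8  9  10  10
  row 11: 1  2  3  4  5  6  7  8  9  10  11  11
  row 12: 1  2  3  4  5  6  7  8  9  10  11  12

so w = (7, 8, 6, 1, 10, 3, 5, 11, 4, 9, 2, 12).

7 SE-corners of the 30-cell Rothe diagram give Ess(w):

[(2, 6, 0), (3, 5, 0), (5, 5, 1), (5, 9, 4), (8, 4, 2), (8, 9, 6), (10, 2, 1)]


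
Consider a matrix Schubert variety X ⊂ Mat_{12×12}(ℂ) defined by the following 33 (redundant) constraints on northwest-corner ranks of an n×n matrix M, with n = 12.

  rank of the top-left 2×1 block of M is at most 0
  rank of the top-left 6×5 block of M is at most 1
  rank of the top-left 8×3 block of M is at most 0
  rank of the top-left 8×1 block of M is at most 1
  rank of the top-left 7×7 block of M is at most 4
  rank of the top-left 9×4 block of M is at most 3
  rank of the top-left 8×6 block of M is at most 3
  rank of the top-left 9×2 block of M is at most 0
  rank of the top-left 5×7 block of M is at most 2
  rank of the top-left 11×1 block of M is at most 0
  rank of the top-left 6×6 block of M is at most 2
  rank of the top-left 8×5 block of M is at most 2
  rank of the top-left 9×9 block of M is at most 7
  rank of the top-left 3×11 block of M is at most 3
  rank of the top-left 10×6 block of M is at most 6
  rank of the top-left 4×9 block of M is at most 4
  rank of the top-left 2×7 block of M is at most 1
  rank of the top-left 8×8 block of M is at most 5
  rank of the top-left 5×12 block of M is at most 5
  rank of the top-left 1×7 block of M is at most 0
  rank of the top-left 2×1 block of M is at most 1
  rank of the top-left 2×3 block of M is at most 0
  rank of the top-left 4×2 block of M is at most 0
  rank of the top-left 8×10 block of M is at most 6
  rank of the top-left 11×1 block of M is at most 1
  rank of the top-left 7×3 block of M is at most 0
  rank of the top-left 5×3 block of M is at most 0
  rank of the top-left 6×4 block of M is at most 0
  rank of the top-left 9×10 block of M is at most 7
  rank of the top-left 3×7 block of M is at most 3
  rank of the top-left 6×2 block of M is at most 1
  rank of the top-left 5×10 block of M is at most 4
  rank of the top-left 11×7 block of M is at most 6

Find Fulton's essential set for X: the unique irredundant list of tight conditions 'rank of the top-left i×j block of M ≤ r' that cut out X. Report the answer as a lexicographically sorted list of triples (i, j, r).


Recovering R(i,j) via the rank-extension bound from the 33 conditions:

  0 0 0 0 0 0 0 1 1 1 1 1
  0 0 0 0 1 1 1 2 2 2 2 2
  0 0 0 0 1 2 2 3 3 3 3 3
  0 0 0 0 1 2 2 3 4 4 4 4
  0 0 0 0 1 2 2 3 4 4 5 5
  0 0 0 0 1 2 3 4 5 5 6 6
  0 0 0 1 2 3 4 5 6 6 7 7
  0 0 0 1 2 3 4 5 6 6 7 8
  0 0 1 2 3 4 5 6 7 7 8 9
  0 1 2 3 4 5 6 7 8 8 9 10
  0 1 2 3 4 5 6 7 8 9 10 11
  1 2 3 4 5 6 7 8 9 10 11 12

the unique w with this rank table is (8, 5, 6, 9, 11, 7, 4, 12, 3, 2, 10, 1).

Fulton essential set (8 of the 41 Rothe cells):

[(1, 7, 0), (5, 7, 2), (5, 10, 4), (6, 4, 0), (8, 3, 0), (8, 10, 6), (9, 2, 0), (11, 1, 0)]


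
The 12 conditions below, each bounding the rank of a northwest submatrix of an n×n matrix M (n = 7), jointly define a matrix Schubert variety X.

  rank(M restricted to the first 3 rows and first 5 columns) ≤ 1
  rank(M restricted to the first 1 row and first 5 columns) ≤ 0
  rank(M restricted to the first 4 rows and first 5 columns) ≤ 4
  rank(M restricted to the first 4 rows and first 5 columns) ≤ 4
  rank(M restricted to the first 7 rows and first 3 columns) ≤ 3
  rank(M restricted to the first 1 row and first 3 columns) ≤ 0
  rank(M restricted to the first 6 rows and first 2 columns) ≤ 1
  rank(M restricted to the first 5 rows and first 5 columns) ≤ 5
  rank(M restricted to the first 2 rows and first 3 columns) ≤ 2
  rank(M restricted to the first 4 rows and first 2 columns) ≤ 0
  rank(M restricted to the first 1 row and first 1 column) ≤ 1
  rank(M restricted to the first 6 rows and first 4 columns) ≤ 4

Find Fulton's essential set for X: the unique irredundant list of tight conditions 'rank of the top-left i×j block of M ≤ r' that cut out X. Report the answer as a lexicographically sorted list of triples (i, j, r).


Propagating the 12 rank bounds to every northwest block:

  i=1: 0, 0, 0, 0, 0, 1, 1
  i=2: 0, 0, 1, 1, 1, 2, 2
  i=3: 0, 0, 1, 1, 1, 2, 3
  i=4: 0, 0, 1, 2, 2, 3, 4
  i=5: 1, 1, 2, 3, 3, 4, 5
  i=6: 1, 1, 2, 3, 4, 5, 6
  i=7: 1, 2, 3, 4, 5, 6, 7

reading off 1-entries of Δ²R: w = (6, 3, 7, 4, 1, 5, 2).

ℓ(w)=14; the 4 essential cells (i,j,r):

[(1, 5, 0), (3, 5, 1), (4, 2, 0), (6, 2, 1)]


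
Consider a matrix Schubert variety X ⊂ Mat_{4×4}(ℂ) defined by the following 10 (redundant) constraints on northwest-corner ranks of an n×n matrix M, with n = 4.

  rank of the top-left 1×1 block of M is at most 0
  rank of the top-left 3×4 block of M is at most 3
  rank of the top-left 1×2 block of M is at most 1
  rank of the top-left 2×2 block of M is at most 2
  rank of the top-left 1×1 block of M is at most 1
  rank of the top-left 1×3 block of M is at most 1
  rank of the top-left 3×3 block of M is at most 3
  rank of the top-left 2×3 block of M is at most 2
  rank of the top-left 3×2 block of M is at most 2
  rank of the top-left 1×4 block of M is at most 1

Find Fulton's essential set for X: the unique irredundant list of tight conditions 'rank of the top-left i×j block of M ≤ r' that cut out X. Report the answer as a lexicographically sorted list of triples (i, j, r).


Propagating the 10 rank bounds to every northwest block:

  0  1  1  1
  1  2  2  2
  1  2  3  3
  1  2  3  4

giving w = (2, 1, 3, 4) via Δ²R.

1 SE-corner of the 1-cell Rothe diagram gives Ess(w):

[(1, 1, 0)]


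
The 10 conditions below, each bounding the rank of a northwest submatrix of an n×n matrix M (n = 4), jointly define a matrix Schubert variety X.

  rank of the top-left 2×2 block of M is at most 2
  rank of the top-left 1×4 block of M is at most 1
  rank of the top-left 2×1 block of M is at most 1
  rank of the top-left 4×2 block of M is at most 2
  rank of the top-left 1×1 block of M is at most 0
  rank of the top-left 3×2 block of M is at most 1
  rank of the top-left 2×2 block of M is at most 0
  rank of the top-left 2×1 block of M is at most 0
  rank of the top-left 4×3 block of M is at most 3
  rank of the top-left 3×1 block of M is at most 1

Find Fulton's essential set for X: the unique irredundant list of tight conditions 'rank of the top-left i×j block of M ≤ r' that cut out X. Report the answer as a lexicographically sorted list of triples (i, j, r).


Rank table r_w(4×4) implied by the 10 constraints:

  R[1]: 0 | 0 | 1 | 1
  R[2]: 0 | 0 | 1 | 2
  R[3]: 1 | 1 | 2 | 3
  R[4]: 1 | 2 | 3 | 4

the unique w with this rank table is (3, 4, 1, 2).

ℓ(w)=4; the 1 essential cell (i,j,r):

[(2, 2, 0)]
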